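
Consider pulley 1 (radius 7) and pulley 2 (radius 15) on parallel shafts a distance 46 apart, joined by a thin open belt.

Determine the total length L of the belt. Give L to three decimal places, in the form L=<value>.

L=162.510

open belt: β = asin((r2−r1)/C) = asin(8/46) = 10.0154°
wrap1 = π − 2β = 159.9692°
wrap2 = π + 2β = 200.0308°
tangent length = C·cosβ = 45.2990
L = r1·wrap1 + r2·wrap2 + 2·C·cosβ = 7·2.7920 + 15·3.4912 + 2·45.2990 = 162.5099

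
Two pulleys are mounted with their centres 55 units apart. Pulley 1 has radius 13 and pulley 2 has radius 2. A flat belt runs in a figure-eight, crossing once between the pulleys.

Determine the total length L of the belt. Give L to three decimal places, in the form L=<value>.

L=161.241

crossed belt: β = asin((r1+r2)/C) = asin(15/55) = 15.8266°
wrap1 = wrap2 = π + 2β = 211.6532°
tangent length = C·cosβ = 52.9150
L = (r1+r2)·wrap + 2·C·cosβ = 15·3.6940 + 2·52.9150 = 161.2407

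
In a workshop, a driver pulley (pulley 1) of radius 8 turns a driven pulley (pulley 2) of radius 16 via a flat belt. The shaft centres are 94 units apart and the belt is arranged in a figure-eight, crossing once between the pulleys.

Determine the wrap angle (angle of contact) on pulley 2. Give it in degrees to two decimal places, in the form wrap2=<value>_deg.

crossed belt: β = asin((r1+r2)/C) = asin(24/94) = 14.7925°
wrap1 = wrap2 = π + 2β = 209.5850°

wrap2=209.58_deg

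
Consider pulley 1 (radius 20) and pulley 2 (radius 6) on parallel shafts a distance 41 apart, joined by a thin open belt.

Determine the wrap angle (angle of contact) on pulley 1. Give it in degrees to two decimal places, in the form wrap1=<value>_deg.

open belt: β = asin((r2−r1)/C) = asin(-14/41) = -19.9661°
wrap1 = π − 2β = 219.9321°
wrap2 = π + 2β = 140.0679°

wrap1=219.93_deg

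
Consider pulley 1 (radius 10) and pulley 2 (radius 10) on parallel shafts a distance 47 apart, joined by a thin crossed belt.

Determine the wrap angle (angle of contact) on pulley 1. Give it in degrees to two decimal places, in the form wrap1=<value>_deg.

crossed belt: β = asin((r1+r2)/C) = asin(20/47) = 25.1843°
wrap1 = wrap2 = π + 2β = 230.3687°

wrap1=230.37_deg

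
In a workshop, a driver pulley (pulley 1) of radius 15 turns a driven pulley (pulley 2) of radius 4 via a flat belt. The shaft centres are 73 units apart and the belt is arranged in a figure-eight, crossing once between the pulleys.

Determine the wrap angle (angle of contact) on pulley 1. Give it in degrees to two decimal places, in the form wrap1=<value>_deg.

crossed belt: β = asin((r1+r2)/C) = asin(19/73) = 15.0863°
wrap1 = wrap2 = π + 2β = 210.1726°

wrap1=210.17_deg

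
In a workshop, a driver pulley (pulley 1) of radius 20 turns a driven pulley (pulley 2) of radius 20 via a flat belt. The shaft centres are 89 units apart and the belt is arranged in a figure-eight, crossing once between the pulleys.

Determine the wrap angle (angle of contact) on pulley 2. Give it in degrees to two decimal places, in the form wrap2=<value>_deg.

crossed belt: β = asin((r1+r2)/C) = asin(40/89) = 26.7076°
wrap1 = wrap2 = π + 2β = 233.4153°

wrap2=233.42_deg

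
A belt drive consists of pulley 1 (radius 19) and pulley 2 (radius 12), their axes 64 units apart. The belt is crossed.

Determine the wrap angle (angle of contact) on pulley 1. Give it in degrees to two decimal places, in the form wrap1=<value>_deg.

crossed belt: β = asin((r1+r2)/C) = asin(31/64) = 28.9715°
wrap1 = wrap2 = π + 2β = 237.9431°

wrap1=237.94_deg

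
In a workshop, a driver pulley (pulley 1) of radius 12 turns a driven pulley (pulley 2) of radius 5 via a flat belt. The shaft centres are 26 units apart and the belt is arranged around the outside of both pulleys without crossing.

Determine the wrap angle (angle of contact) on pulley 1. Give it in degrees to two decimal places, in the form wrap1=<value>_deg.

open belt: β = asin((r2−r1)/C) = asin(-7/26) = -15.6185°
wrap1 = π − 2β = 211.2370°
wrap2 = π + 2β = 148.7630°

wrap1=211.24_deg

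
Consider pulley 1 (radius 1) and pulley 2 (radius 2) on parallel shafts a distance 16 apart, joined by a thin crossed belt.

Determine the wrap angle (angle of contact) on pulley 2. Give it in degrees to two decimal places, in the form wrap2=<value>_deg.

wrap2=201.61_deg

crossed belt: β = asin((r1+r2)/C) = asin(3/16) = 10.8069°
wrap1 = wrap2 = π + 2β = 201.6138°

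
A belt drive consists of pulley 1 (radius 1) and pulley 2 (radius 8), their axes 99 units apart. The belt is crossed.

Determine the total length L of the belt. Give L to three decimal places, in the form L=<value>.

L=227.093

crossed belt: β = asin((r1+r2)/C) = asin(9/99) = 5.2159°
wrap1 = wrap2 = π + 2β = 190.4318°
tangent length = C·cosβ = 98.5901
L = (r1+r2)·wrap + 2·C·cosβ = 9·3.3237 + 2·98.5901 = 227.0931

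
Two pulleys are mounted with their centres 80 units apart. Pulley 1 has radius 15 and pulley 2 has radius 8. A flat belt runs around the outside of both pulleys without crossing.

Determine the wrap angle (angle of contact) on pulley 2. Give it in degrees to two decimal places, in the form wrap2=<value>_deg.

open belt: β = asin((r2−r1)/C) = asin(-7/80) = -5.0198°
wrap1 = π − 2β = 190.0396°
wrap2 = π + 2β = 169.9604°

wrap2=169.96_deg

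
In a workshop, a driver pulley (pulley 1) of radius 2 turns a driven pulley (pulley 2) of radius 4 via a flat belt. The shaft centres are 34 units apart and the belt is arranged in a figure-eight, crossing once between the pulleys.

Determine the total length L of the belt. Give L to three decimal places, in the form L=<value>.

L=87.911

crossed belt: β = asin((r1+r2)/C) = asin(6/34) = 10.1642°
wrap1 = wrap2 = π + 2β = 200.3285°
tangent length = C·cosβ = 33.4664
L = (r1+r2)·wrap + 2·C·cosβ = 6·3.4964 + 2·33.4664 = 87.9112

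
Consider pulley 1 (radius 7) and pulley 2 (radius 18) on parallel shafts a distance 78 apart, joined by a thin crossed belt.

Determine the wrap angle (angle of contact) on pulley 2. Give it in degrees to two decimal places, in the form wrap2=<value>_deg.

wrap2=217.39_deg

crossed belt: β = asin((r1+r2)/C) = asin(25/78) = 18.6939°
wrap1 = wrap2 = π + 2β = 217.3879°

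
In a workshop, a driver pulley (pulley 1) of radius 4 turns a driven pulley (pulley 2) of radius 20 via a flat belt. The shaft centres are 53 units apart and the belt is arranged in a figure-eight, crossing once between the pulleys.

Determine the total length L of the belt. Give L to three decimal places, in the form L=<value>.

L=192.464

crossed belt: β = asin((r1+r2)/C) = asin(24/53) = 26.9254°
wrap1 = wrap2 = π + 2β = 233.8508°
tangent length = C·cosβ = 47.2546
L = (r1+r2)·wrap + 2·C·cosβ = 24·4.0815 + 2·47.2546 = 192.4645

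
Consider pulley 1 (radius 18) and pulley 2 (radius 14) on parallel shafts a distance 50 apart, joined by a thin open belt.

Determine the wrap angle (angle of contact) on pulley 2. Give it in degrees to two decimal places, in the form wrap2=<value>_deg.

open belt: β = asin((r2−r1)/C) = asin(-4/50) = -4.5886°
wrap1 = π − 2β = 189.1771°
wrap2 = π + 2β = 170.8229°

wrap2=170.82_deg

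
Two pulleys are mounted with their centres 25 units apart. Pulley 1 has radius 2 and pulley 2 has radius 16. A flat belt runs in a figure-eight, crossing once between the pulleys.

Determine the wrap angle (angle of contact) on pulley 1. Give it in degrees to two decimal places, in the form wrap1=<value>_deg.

wrap1=272.11_deg

crossed belt: β = asin((r1+r2)/C) = asin(18/25) = 46.0545°
wrap1 = wrap2 = π + 2β = 272.1090°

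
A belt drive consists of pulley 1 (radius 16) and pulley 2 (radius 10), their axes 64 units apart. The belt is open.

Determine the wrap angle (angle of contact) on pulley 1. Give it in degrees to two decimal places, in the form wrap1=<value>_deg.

open belt: β = asin((r2−r1)/C) = asin(-6/64) = -5.3794°
wrap1 = π − 2β = 190.7588°
wrap2 = π + 2β = 169.2412°

wrap1=190.76_deg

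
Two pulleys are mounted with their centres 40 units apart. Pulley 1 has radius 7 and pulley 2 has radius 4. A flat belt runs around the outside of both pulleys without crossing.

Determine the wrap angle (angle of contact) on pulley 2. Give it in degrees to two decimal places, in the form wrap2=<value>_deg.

wrap2=171.40_deg

open belt: β = asin((r2−r1)/C) = asin(-3/40) = -4.3012°
wrap1 = π − 2β = 188.6024°
wrap2 = π + 2β = 171.3976°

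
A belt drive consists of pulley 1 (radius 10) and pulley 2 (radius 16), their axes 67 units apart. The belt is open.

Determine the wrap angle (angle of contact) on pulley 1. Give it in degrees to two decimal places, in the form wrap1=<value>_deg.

open belt: β = asin((r2−r1)/C) = asin(6/67) = 5.1378°
wrap1 = π − 2β = 169.7243°
wrap2 = π + 2β = 190.2757°

wrap1=169.72_deg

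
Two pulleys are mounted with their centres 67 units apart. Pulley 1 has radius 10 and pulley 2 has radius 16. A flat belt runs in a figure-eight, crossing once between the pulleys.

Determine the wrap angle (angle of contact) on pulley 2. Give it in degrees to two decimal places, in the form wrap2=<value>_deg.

crossed belt: β = asin((r1+r2)/C) = asin(26/67) = 22.8338°
wrap1 = wrap2 = π + 2β = 225.6676°

wrap2=225.67_deg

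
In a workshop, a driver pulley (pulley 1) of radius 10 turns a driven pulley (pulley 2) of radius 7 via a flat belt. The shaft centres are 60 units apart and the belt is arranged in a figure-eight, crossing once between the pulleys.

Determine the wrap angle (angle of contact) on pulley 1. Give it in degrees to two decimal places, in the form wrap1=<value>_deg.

crossed belt: β = asin((r1+r2)/C) = asin(17/60) = 16.4592°
wrap1 = wrap2 = π + 2β = 212.9185°

wrap1=212.92_deg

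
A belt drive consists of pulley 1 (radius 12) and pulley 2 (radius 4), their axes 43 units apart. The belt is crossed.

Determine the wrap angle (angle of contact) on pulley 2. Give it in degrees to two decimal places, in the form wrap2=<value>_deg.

wrap2=223.69_deg

crossed belt: β = asin((r1+r2)/C) = asin(16/43) = 21.8448°
wrap1 = wrap2 = π + 2β = 223.6895°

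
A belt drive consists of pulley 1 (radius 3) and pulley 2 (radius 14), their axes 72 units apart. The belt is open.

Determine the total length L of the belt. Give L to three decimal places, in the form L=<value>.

L=199.091

open belt: β = asin((r2−r1)/C) = asin(11/72) = 8.7879°
wrap1 = π − 2β = 162.4241°
wrap2 = π + 2β = 197.5759°
tangent length = C·cosβ = 71.1548
L = r1·wrap1 + r2·wrap2 + 2·C·cosβ = 3·2.8348 + 14·3.4483 + 2·71.1548 = 199.0909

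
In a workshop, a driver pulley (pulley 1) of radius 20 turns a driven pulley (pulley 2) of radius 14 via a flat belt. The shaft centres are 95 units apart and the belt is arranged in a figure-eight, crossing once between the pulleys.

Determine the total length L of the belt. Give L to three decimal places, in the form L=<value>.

L=309.118

crossed belt: β = asin((r1+r2)/C) = asin(34/95) = 20.9710°
wrap1 = wrap2 = π + 2β = 221.9419°
tangent length = C·cosβ = 88.7074
L = (r1+r2)·wrap + 2·C·cosβ = 34·3.8736 + 2·88.7074 = 309.1178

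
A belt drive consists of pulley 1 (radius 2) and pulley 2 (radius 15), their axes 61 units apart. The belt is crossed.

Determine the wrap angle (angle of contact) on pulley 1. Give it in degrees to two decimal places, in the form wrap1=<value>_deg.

wrap1=212.36_deg

crossed belt: β = asin((r1+r2)/C) = asin(17/61) = 16.1819°
wrap1 = wrap2 = π + 2β = 212.3639°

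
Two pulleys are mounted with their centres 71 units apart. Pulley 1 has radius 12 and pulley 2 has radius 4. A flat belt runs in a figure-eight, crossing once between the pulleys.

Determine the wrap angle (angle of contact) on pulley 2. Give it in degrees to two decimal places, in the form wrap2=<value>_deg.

crossed belt: β = asin((r1+r2)/C) = asin(16/71) = 13.0236°
wrap1 = wrap2 = π + 2β = 206.0472°

wrap2=206.05_deg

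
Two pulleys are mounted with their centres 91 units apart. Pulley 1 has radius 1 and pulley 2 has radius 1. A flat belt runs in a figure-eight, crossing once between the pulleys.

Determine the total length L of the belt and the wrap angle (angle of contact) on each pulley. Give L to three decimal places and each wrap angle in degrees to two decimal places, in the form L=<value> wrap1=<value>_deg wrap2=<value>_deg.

crossed belt: β = asin((r1+r2)/C) = asin(2/91) = 1.2593°
wrap1 = wrap2 = π + 2β = 182.5187°
tangent length = C·cosβ = 90.9780
L = (r1+r2)·wrap + 2·C·cosβ = 2·3.1856 + 2·90.9780 = 188.3271

L=188.327 wrap1=182.52_deg wrap2=182.52_deg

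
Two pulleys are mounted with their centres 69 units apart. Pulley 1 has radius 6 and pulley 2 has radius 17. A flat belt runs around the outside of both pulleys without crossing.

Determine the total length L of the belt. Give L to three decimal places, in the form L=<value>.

L=212.014

open belt: β = asin((r2−r1)/C) = asin(11/69) = 9.1732°
wrap1 = π − 2β = 161.6535°
wrap2 = π + 2β = 198.3465°
tangent length = C·cosβ = 68.1175
L = r1·wrap1 + r2·wrap2 + 2·C·cosβ = 6·2.8214 + 17·3.4618 + 2·68.1175 = 212.0140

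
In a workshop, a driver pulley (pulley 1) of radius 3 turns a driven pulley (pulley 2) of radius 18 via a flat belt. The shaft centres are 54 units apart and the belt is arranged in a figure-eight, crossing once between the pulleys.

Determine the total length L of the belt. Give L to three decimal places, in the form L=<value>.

crossed belt: β = asin((r1+r2)/C) = asin(21/54) = 22.8854°
wrap1 = wrap2 = π + 2β = 225.7708°
tangent length = C·cosβ = 49.7494
L = (r1+r2)·wrap + 2·C·cosβ = 21·3.9404 + 2·49.7494 = 182.2480

L=182.248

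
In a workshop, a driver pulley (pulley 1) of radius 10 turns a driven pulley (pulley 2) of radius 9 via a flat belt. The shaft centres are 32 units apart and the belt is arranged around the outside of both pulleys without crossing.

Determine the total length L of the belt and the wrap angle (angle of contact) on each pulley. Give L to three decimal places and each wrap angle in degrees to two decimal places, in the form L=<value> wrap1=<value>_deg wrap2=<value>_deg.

L=123.722 wrap1=183.58_deg wrap2=176.42_deg

open belt: β = asin((r2−r1)/C) = asin(-1/32) = -1.7908°
wrap1 = π − 2β = 183.5816°
wrap2 = π + 2β = 176.4184°
tangent length = C·cosβ = 31.9844
L = r1·wrap1 + r2·wrap2 + 2·C·cosβ = 10·3.2041 + 9·3.0791 + 2·31.9844 = 123.7215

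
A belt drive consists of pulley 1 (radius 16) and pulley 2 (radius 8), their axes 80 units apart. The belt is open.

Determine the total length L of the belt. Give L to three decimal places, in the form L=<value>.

open belt: β = asin((r2−r1)/C) = asin(-8/80) = -5.7392°
wrap1 = π − 2β = 191.4783°
wrap2 = π + 2β = 168.5217°
tangent length = C·cosβ = 79.5990
L = r1·wrap1 + r2·wrap2 + 2·C·cosβ = 16·3.3419 + 8·2.9413 + 2·79.5990 = 236.1989

L=236.199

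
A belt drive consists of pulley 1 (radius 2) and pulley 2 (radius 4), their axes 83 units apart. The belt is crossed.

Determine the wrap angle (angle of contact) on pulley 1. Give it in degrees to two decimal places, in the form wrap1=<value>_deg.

crossed belt: β = asin((r1+r2)/C) = asin(6/83) = 4.1455°
wrap1 = wrap2 = π + 2β = 188.2910°

wrap1=188.29_deg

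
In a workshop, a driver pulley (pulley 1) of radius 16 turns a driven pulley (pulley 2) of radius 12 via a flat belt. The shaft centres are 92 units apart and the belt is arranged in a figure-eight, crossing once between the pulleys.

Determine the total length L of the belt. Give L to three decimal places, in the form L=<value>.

L=280.554

crossed belt: β = asin((r1+r2)/C) = asin(28/92) = 17.7189°
wrap1 = wrap2 = π + 2β = 215.4379°
tangent length = C·cosβ = 87.6356
L = (r1+r2)·wrap + 2·C·cosβ = 28·3.7601 + 2·87.6356 = 280.5540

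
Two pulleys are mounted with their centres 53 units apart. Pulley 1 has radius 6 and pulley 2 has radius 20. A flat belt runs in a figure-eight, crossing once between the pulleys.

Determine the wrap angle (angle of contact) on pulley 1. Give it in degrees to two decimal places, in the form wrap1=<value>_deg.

crossed belt: β = asin((r1+r2)/C) = asin(26/53) = 29.3778°
wrap1 = wrap2 = π + 2β = 238.7556°

wrap1=238.76_deg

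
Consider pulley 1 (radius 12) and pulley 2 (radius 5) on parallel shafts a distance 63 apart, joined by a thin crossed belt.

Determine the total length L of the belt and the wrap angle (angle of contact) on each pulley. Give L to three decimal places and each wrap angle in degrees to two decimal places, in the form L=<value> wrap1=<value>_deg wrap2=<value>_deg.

crossed belt: β = asin((r1+r2)/C) = asin(17/63) = 15.6548°
wrap1 = wrap2 = π + 2β = 211.3096°
tangent length = C·cosβ = 60.6630
L = (r1+r2)·wrap + 2·C·cosβ = 17·3.6880 + 2·60.6630 = 184.0228

L=184.023 wrap1=211.31_deg wrap2=211.31_deg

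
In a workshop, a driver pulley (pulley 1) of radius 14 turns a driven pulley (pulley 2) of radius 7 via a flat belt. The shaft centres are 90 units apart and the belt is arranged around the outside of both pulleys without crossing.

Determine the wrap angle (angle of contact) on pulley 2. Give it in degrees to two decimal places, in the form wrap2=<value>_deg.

wrap2=171.08_deg

open belt: β = asin((r2−r1)/C) = asin(-7/90) = -4.4608°
wrap1 = π − 2β = 188.9217°
wrap2 = π + 2β = 171.0783°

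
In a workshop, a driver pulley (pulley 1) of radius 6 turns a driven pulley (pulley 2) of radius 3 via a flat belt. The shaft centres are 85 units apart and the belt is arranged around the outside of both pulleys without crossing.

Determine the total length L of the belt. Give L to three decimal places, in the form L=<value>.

L=198.380

open belt: β = asin((r2−r1)/C) = asin(-3/85) = -2.0226°
wrap1 = π − 2β = 184.0452°
wrap2 = π + 2β = 175.9548°
tangent length = C·cosβ = 84.9470
L = r1·wrap1 + r2·wrap2 + 2·C·cosβ = 6·3.2122 + 3·3.0710 + 2·84.9470 = 198.3802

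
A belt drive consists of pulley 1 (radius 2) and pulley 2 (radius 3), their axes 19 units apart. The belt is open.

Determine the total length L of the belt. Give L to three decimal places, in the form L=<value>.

open belt: β = asin((r2−r1)/C) = asin(1/19) = 3.0170°
wrap1 = π − 2β = 173.9661°
wrap2 = π + 2β = 186.0339°
tangent length = C·cosβ = 18.9737
L = r1·wrap1 + r2·wrap2 + 2·C·cosβ = 2·3.0363 + 3·3.2469 + 2·18.9737 = 53.7606

L=53.761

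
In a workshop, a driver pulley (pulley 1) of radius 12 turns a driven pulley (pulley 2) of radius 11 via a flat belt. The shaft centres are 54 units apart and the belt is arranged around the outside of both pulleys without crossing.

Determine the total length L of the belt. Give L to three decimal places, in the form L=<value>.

open belt: β = asin((r2−r1)/C) = asin(-1/54) = -1.0611°
wrap1 = π − 2β = 182.1222°
wrap2 = π + 2β = 177.8778°
tangent length = C·cosβ = 53.9907
L = r1·wrap1 + r2·wrap2 + 2·C·cosβ = 12·3.1786 + 11·3.1046 + 2·53.9907 = 180.2752

L=180.275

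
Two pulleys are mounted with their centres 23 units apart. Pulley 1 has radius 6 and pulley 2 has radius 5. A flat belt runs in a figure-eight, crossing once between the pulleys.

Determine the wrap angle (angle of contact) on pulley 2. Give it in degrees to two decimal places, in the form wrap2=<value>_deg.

crossed belt: β = asin((r1+r2)/C) = asin(11/23) = 28.5719°
wrap1 = wrap2 = π + 2β = 237.1438°

wrap2=237.14_deg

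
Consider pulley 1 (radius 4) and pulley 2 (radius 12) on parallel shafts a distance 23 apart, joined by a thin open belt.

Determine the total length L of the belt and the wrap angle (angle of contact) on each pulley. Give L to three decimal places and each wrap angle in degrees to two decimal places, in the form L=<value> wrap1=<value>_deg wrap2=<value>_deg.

open belt: β = asin((r2−r1)/C) = asin(8/23) = 20.3544°
wrap1 = π − 2β = 139.2912°
wrap2 = π + 2β = 220.7088°
tangent length = C·cosβ = 21.5639
L = r1·wrap1 + r2·wrap2 + 2·C·cosβ = 4·2.4311 + 12·3.8521 + 2·21.5639 = 99.0772

L=99.077 wrap1=139.29_deg wrap2=220.71_deg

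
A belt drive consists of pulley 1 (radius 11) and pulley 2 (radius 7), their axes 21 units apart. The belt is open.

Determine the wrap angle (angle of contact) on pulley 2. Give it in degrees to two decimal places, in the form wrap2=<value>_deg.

wrap2=158.04_deg

open belt: β = asin((r2−r1)/C) = asin(-4/21) = -10.9806°
wrap1 = π − 2β = 201.9612°
wrap2 = π + 2β = 158.0388°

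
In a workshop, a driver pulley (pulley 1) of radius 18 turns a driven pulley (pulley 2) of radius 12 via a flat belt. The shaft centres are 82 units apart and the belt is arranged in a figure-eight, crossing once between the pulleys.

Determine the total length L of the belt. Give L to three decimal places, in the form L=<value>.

L=269.351

crossed belt: β = asin((r1+r2)/C) = asin(30/82) = 21.4601°
wrap1 = wrap2 = π + 2β = 222.9203°
tangent length = C·cosβ = 76.3151
L = (r1+r2)·wrap + 2·C·cosβ = 30·3.8907 + 2·76.3151 = 269.3510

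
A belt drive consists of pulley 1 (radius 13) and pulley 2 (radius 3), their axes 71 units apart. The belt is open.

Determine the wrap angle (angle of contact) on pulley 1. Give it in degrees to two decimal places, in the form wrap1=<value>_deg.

open belt: β = asin((r2−r1)/C) = asin(-10/71) = -8.0967°
wrap1 = π − 2β = 196.1935°
wrap2 = π + 2β = 163.8065°

wrap1=196.19_deg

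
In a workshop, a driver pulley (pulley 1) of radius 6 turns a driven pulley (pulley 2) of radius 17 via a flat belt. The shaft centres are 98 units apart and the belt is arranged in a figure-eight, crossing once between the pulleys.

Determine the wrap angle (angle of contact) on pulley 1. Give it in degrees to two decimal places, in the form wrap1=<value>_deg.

wrap1=207.15_deg

crossed belt: β = asin((r1+r2)/C) = asin(23/98) = 13.5736°
wrap1 = wrap2 = π + 2β = 207.1472°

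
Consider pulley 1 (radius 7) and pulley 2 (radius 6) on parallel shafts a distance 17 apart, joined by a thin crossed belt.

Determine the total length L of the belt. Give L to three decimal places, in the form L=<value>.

crossed belt: β = asin((r1+r2)/C) = asin(13/17) = 49.8808°
wrap1 = wrap2 = π + 2β = 279.7617°
tangent length = C·cosβ = 10.9545
L = (r1+r2)·wrap + 2·C·cosβ = 13·4.8828 + 2·10.9545 = 85.3848

L=85.385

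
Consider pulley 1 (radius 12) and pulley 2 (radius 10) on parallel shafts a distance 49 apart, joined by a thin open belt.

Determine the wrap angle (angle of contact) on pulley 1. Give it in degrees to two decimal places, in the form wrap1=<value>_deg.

wrap1=184.68_deg

open belt: β = asin((r2−r1)/C) = asin(-2/49) = -2.3393°
wrap1 = π − 2β = 184.6785°
wrap2 = π + 2β = 175.3215°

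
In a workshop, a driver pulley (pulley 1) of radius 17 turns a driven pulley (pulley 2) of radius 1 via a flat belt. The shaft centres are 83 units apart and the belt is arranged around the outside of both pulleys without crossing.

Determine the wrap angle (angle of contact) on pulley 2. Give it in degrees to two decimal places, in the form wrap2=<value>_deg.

wrap2=157.77_deg

open belt: β = asin((r2−r1)/C) = asin(-16/83) = -11.1145°
wrap1 = π − 2β = 202.2291°
wrap2 = π + 2β = 157.7709°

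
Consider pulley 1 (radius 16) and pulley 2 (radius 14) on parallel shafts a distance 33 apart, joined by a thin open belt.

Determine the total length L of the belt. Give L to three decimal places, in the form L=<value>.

open belt: β = asin((r2−r1)/C) = asin(-2/33) = -3.4746°
wrap1 = π − 2β = 186.9492°
wrap2 = π + 2β = 173.0508°
tangent length = C·cosβ = 32.9393
L = r1·wrap1 + r2·wrap2 + 2·C·cosβ = 16·3.2629 + 14·3.0203 + 2·32.9393 = 160.3690

L=160.369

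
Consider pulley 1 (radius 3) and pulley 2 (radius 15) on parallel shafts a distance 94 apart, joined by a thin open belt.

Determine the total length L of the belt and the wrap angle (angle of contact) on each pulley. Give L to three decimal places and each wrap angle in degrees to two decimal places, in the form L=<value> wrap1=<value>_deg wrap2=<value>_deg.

L=246.083 wrap1=165.33_deg wrap2=194.67_deg

open belt: β = asin((r2−r1)/C) = asin(12/94) = 7.3344°
wrap1 = π − 2β = 165.3313°
wrap2 = π + 2β = 194.6687°
tangent length = C·cosβ = 93.2309
L = r1·wrap1 + r2·wrap2 + 2·C·cosβ = 3·2.8856 + 15·3.3976 + 2·93.2309 = 246.0827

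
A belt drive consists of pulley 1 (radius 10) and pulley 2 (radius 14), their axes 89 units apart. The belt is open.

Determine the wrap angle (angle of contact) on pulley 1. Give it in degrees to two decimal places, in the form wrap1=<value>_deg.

wrap1=174.85_deg

open belt: β = asin((r2−r1)/C) = asin(4/89) = 2.5760°
wrap1 = π − 2β = 174.8481°
wrap2 = π + 2β = 185.1519°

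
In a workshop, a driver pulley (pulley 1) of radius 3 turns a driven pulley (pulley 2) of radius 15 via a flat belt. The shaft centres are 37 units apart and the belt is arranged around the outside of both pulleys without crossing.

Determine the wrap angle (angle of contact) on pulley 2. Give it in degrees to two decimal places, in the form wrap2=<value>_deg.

wrap2=217.85_deg

open belt: β = asin((r2−r1)/C) = asin(12/37) = 18.9246°
wrap1 = π − 2β = 142.1507°
wrap2 = π + 2β = 217.8493°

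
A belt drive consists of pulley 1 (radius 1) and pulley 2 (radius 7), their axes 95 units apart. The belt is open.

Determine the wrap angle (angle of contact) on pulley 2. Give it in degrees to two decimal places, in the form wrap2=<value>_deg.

wrap2=187.24_deg

open belt: β = asin((r2−r1)/C) = asin(6/95) = 3.6211°
wrap1 = π − 2β = 172.7578°
wrap2 = π + 2β = 187.2422°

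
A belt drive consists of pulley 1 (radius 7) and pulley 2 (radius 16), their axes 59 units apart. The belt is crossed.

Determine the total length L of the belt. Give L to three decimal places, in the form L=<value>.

crossed belt: β = asin((r1+r2)/C) = asin(23/59) = 22.9440°
wrap1 = wrap2 = π + 2β = 225.8879°
tangent length = C·cosβ = 54.3323
L = (r1+r2)·wrap + 2·C·cosβ = 23·3.9425 + 2·54.3323 = 199.3418

L=199.342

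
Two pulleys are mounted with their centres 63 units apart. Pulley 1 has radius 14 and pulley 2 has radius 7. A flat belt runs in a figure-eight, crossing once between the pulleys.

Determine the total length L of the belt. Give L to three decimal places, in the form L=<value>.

L=199.041

crossed belt: β = asin((r1+r2)/C) = asin(21/63) = 19.4712°
wrap1 = wrap2 = π + 2β = 218.9424°
tangent length = C·cosβ = 59.3970
L = (r1+r2)·wrap + 2·C·cosβ = 21·3.8213 + 2·59.3970 = 199.0405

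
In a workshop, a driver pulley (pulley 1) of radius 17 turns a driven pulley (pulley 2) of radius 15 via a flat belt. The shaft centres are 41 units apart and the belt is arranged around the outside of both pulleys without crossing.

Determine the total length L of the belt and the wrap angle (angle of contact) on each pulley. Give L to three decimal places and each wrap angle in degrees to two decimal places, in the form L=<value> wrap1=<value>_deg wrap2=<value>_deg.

L=182.629 wrap1=185.59_deg wrap2=174.41_deg

open belt: β = asin((r2−r1)/C) = asin(-2/41) = -2.7960°
wrap1 = π − 2β = 185.5921°
wrap2 = π + 2β = 174.4079°
tangent length = C·cosβ = 40.9512
L = r1·wrap1 + r2·wrap2 + 2·C·cosβ = 17·3.2392 + 15·3.0440 + 2·40.9512 = 182.6285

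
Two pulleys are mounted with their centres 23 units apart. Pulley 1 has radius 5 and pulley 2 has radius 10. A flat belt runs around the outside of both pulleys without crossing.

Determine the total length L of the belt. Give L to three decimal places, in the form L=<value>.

open belt: β = asin((r2−r1)/C) = asin(5/23) = 12.5559°
wrap1 = π − 2β = 154.8883°
wrap2 = π + 2β = 205.1117°
tangent length = C·cosβ = 22.4499
L = r1·wrap1 + r2·wrap2 + 2·C·cosβ = 5·2.7033 + 10·3.5799 + 2·22.4499 = 94.2152

L=94.215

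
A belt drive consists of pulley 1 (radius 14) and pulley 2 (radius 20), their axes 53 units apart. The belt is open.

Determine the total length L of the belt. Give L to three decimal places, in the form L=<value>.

L=213.494

open belt: β = asin((r2−r1)/C) = asin(6/53) = 6.5002°
wrap1 = π − 2β = 166.9995°
wrap2 = π + 2β = 193.0005°
tangent length = C·cosβ = 52.6593
L = r1·wrap1 + r2·wrap2 + 2·C·cosβ = 14·2.9147 + 20·3.3685 + 2·52.6593 = 213.4941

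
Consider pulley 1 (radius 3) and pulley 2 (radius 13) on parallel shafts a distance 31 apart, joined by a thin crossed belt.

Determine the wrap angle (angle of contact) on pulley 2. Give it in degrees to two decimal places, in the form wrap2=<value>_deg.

crossed belt: β = asin((r1+r2)/C) = asin(16/31) = 31.0730°
wrap1 = wrap2 = π + 2β = 242.1459°

wrap2=242.15_deg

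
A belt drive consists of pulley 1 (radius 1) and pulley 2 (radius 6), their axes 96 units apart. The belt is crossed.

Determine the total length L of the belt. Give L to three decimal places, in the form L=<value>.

crossed belt: β = asin((r1+r2)/C) = asin(7/96) = 4.1815°
wrap1 = wrap2 = π + 2β = 188.3631°
tangent length = C·cosβ = 95.7445
L = (r1+r2)·wrap + 2·C·cosβ = 7·3.2876 + 2·95.7445 = 214.5018

L=214.502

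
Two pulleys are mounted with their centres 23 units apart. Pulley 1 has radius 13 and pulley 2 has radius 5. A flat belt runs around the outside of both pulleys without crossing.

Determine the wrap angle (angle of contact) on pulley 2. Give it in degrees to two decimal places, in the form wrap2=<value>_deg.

open belt: β = asin((r2−r1)/C) = asin(-8/23) = -20.3544°
wrap1 = π − 2β = 220.7088°
wrap2 = π + 2β = 139.2912°

wrap2=139.29_deg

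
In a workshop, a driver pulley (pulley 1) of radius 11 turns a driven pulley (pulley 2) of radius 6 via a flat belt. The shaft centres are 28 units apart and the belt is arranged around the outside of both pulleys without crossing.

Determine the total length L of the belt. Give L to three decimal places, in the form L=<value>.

open belt: β = asin((r2−r1)/C) = asin(-5/28) = -10.2866°
wrap1 = π − 2β = 200.5731°
wrap2 = π + 2β = 159.4269°
tangent length = C·cosβ = 27.5500
L = r1·wrap1 + r2·wrap2 + 2·C·cosβ = 11·3.5007 + 6·2.7825 + 2·27.5500 = 110.3023

L=110.302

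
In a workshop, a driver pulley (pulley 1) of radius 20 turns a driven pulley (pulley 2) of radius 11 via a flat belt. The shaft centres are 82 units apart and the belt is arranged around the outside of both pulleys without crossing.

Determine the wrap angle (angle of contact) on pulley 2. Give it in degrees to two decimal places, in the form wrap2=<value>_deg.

wrap2=167.40_deg

open belt: β = asin((r2−r1)/C) = asin(-9/82) = -6.3013°
wrap1 = π − 2β = 192.6025°
wrap2 = π + 2β = 167.3975°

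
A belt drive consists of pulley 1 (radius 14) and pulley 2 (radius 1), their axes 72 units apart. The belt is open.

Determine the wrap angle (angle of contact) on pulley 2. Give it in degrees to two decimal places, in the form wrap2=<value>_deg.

wrap2=159.20_deg

open belt: β = asin((r2−r1)/C) = asin(-13/72) = -10.4021°
wrap1 = π − 2β = 200.8042°
wrap2 = π + 2β = 159.1958°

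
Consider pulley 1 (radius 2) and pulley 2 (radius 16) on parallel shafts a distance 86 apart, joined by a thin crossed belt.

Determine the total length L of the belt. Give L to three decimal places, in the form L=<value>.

crossed belt: β = asin((r1+r2)/C) = asin(18/86) = 12.0815°
wrap1 = wrap2 = π + 2β = 204.1629°
tangent length = C·cosβ = 84.0952
L = (r1+r2)·wrap + 2·C·cosβ = 18·3.5633 + 2·84.0952 = 232.3300

L=232.330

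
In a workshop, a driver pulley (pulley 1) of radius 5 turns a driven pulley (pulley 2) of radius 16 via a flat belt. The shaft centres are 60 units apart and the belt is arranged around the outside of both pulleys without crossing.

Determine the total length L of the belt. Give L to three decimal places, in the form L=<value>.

L=187.996

open belt: β = asin((r2−r1)/C) = asin(11/60) = 10.5640°
wrap1 = π − 2β = 158.8720°
wrap2 = π + 2β = 201.1280°
tangent length = C·cosβ = 58.9830
L = r1·wrap1 + r2·wrap2 + 2·C·cosβ = 5·2.7728 + 16·3.5103 + 2·58.9830 = 187.9958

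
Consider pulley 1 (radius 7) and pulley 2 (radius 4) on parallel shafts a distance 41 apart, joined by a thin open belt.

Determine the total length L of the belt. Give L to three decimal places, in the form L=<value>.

L=116.777

open belt: β = asin((r2−r1)/C) = asin(-3/41) = -4.1961°
wrap1 = π − 2β = 188.3922°
wrap2 = π + 2β = 171.6078°
tangent length = C·cosβ = 40.8901
L = r1·wrap1 + r2·wrap2 + 2·C·cosβ = 7·3.2881 + 4·2.9951 + 2·40.8901 = 116.7771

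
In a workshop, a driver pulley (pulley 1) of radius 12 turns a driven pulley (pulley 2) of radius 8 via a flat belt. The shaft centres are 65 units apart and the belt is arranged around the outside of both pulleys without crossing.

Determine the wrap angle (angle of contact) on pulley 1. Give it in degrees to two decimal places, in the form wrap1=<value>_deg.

wrap1=187.06_deg

open belt: β = asin((r2−r1)/C) = asin(-4/65) = -3.5281°
wrap1 = π − 2β = 187.0562°
wrap2 = π + 2β = 172.9438°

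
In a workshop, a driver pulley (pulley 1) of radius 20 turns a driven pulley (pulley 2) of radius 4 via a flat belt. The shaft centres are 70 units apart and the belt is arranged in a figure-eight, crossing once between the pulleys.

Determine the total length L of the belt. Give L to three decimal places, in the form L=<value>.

L=223.710

crossed belt: β = asin((r1+r2)/C) = asin(24/70) = 20.0510°
wrap1 = wrap2 = π + 2β = 220.1021°
tangent length = C·cosβ = 65.7571
L = (r1+r2)·wrap + 2·C·cosβ = 24·3.8415 + 2·65.7571 = 223.7104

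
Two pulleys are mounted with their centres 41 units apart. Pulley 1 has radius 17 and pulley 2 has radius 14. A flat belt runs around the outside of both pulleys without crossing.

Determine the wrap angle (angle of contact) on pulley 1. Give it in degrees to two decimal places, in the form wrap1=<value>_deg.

wrap1=188.39_deg

open belt: β = asin((r2−r1)/C) = asin(-3/41) = -4.1961°
wrap1 = π − 2β = 188.3922°
wrap2 = π + 2β = 171.6078°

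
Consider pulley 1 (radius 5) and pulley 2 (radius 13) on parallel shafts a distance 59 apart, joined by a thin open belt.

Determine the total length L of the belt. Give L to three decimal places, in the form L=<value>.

L=175.635

open belt: β = asin((r2−r1)/C) = asin(8/59) = 7.7929°
wrap1 = π − 2β = 164.4142°
wrap2 = π + 2β = 195.5858°
tangent length = C·cosβ = 58.4551
L = r1·wrap1 + r2·wrap2 + 2·C·cosβ = 5·2.8696 + 13·3.4136 + 2·58.4551 = 175.6351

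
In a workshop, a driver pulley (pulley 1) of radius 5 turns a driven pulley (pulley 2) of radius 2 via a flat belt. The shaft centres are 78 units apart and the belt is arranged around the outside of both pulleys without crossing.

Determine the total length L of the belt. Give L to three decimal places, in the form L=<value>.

L=178.107

open belt: β = asin((r2−r1)/C) = asin(-3/78) = -2.2042°
wrap1 = π − 2β = 184.4085°
wrap2 = π + 2β = 175.5915°
tangent length = C·cosβ = 77.9423
L = r1·wrap1 + r2·wrap2 + 2·C·cosβ = 5·3.2185 + 2·3.0647 + 2·77.9423 = 178.1065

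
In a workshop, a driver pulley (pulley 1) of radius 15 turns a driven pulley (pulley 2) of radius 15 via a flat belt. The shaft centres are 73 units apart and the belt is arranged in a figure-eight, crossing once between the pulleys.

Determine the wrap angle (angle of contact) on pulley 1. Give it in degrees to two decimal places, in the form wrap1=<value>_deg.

wrap1=228.53_deg

crossed belt: β = asin((r1+r2)/C) = asin(30/73) = 24.2651°
wrap1 = wrap2 = π + 2β = 228.5302°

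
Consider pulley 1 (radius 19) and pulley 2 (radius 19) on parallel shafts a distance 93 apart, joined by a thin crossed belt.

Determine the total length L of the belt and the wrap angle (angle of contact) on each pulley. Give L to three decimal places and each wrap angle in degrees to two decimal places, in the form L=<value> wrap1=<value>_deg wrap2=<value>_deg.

crossed belt: β = asin((r1+r2)/C) = asin(38/93) = 24.1171°
wrap1 = wrap2 = π + 2β = 228.2341°
tangent length = C·cosβ = 84.8823
L = (r1+r2)·wrap + 2·C·cosβ = 38·3.9834 + 2·84.8823 = 321.1351

L=321.135 wrap1=228.23_deg wrap2=228.23_deg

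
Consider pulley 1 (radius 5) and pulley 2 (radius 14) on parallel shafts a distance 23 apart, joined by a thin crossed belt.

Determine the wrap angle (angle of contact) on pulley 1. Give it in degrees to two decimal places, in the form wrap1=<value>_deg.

wrap1=291.40_deg

crossed belt: β = asin((r1+r2)/C) = asin(19/23) = 55.6988°
wrap1 = wrap2 = π + 2β = 291.3977°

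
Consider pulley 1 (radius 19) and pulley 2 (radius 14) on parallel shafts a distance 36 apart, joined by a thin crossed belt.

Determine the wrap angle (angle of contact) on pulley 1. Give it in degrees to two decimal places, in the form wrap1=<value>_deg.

wrap1=312.89_deg

crossed belt: β = asin((r1+r2)/C) = asin(33/36) = 66.4435°
wrap1 = wrap2 = π + 2β = 312.8871°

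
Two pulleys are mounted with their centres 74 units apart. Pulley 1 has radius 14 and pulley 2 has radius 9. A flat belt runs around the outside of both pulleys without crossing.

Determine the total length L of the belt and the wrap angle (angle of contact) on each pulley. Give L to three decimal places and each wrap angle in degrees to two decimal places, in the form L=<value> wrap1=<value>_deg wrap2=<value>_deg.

open belt: β = asin((r2−r1)/C) = asin(-5/74) = -3.8743°
wrap1 = π − 2β = 187.7486°
wrap2 = π + 2β = 172.2514°
tangent length = C·cosβ = 73.8309
L = r1·wrap1 + r2·wrap2 + 2·C·cosβ = 14·3.2768 + 9·3.0064 + 2·73.8309 = 220.5946

L=220.595 wrap1=187.75_deg wrap2=172.25_deg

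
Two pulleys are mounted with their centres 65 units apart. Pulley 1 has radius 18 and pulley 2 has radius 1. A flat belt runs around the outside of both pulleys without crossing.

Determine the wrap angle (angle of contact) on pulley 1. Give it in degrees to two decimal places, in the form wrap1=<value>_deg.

wrap1=210.32_deg

open belt: β = asin((r2−r1)/C) = asin(-17/65) = -15.1614°
wrap1 = π − 2β = 210.3227°
wrap2 = π + 2β = 149.6773°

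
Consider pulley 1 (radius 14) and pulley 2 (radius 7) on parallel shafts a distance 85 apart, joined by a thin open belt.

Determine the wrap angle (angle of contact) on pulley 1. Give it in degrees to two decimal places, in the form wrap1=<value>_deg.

open belt: β = asin((r2−r1)/C) = asin(-7/85) = -4.7238°
wrap1 = π − 2β = 189.4477°
wrap2 = π + 2β = 170.5523°

wrap1=189.45_deg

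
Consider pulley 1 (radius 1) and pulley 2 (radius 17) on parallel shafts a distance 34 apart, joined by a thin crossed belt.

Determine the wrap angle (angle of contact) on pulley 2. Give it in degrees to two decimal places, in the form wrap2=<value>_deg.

crossed belt: β = asin((r1+r2)/C) = asin(18/34) = 31.9657°
wrap1 = wrap2 = π + 2β = 243.9314°

wrap2=243.93_deg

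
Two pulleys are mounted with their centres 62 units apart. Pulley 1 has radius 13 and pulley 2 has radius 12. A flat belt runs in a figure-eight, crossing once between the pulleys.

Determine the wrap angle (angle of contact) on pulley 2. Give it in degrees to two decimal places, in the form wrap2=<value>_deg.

wrap2=227.56_deg

crossed belt: β = asin((r1+r2)/C) = asin(25/62) = 23.7800°
wrap1 = wrap2 = π + 2β = 227.5600°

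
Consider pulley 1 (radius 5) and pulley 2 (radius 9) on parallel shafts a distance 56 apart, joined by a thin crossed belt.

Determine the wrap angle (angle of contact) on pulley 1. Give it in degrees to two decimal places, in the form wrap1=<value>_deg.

wrap1=208.96_deg

crossed belt: β = asin((r1+r2)/C) = asin(14/56) = 14.4775°
wrap1 = wrap2 = π + 2β = 208.9550°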